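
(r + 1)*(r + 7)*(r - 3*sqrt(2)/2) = r^3 - 3*sqrt(2)*r^2/2 + 8*r^2 - 12*sqrt(2)*r + 7*r - 21*sqrt(2)/2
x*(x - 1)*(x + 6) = x^3 + 5*x^2 - 6*x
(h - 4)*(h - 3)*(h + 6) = h^3 - h^2 - 30*h + 72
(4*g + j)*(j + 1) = 4*g*j + 4*g + j^2 + j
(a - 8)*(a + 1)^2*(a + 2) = a^4 - 4*a^3 - 27*a^2 - 38*a - 16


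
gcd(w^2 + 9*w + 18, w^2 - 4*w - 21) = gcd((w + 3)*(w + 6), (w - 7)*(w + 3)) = w + 3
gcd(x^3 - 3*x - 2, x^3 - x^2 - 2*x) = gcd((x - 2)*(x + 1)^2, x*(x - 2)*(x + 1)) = x^2 - x - 2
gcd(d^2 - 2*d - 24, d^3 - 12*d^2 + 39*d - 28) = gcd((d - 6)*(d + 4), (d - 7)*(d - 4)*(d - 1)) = 1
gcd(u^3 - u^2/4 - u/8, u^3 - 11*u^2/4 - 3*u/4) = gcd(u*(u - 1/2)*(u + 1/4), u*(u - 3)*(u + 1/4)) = u^2 + u/4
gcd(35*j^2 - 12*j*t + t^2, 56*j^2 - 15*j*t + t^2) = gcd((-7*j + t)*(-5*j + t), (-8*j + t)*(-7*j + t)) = -7*j + t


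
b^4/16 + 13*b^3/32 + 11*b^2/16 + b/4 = b*(b/4 + 1/2)*(b/4 + 1)*(b + 1/2)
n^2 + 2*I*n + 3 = (n - I)*(n + 3*I)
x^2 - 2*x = x*(x - 2)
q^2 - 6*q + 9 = (q - 3)^2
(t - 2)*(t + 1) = t^2 - t - 2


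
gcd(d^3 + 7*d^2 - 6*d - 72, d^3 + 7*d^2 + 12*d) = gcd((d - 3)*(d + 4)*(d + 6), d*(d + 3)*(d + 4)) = d + 4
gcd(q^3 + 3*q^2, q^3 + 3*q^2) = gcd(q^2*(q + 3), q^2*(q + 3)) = q^3 + 3*q^2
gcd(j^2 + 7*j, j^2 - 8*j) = j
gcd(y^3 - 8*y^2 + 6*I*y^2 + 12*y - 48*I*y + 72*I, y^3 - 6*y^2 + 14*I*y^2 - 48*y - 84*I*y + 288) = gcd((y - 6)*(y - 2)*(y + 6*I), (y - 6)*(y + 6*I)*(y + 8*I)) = y^2 + y*(-6 + 6*I) - 36*I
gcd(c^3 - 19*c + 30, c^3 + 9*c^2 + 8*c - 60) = c^2 + 3*c - 10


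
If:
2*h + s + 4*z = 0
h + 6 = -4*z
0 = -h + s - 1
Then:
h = 5/2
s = 7/2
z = -17/8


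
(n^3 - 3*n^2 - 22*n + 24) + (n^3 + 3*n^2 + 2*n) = 2*n^3 - 20*n + 24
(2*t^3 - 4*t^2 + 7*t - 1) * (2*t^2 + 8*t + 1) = 4*t^5 + 8*t^4 - 16*t^3 + 50*t^2 - t - 1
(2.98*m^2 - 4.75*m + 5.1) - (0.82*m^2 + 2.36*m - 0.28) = 2.16*m^2 - 7.11*m + 5.38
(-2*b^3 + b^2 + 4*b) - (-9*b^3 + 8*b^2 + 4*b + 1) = 7*b^3 - 7*b^2 - 1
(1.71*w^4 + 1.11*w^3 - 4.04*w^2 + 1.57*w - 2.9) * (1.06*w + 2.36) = 1.8126*w^5 + 5.2122*w^4 - 1.6628*w^3 - 7.8702*w^2 + 0.6312*w - 6.844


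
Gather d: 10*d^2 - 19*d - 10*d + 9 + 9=10*d^2 - 29*d + 18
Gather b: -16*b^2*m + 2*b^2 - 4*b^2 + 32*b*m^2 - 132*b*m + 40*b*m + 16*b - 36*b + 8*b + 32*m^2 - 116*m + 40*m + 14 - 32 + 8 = b^2*(-16*m - 2) + b*(32*m^2 - 92*m - 12) + 32*m^2 - 76*m - 10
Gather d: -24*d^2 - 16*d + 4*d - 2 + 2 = -24*d^2 - 12*d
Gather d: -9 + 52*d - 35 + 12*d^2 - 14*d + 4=12*d^2 + 38*d - 40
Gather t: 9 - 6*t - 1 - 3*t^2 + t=-3*t^2 - 5*t + 8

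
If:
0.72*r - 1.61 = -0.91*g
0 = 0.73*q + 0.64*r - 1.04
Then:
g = 1.76923076923077 - 0.791208791208791*r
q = 1.42465753424658 - 0.876712328767123*r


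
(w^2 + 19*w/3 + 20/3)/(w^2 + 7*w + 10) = (w + 4/3)/(w + 2)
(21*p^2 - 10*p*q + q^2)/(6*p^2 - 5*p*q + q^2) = (7*p - q)/(2*p - q)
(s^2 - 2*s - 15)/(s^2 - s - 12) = (s - 5)/(s - 4)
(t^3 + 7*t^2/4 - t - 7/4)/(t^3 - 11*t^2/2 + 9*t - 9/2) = (4*t^2 + 11*t + 7)/(2*(2*t^2 - 9*t + 9))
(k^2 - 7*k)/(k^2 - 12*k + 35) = k/(k - 5)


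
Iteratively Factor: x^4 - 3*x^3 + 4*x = (x - 2)*(x^3 - x^2 - 2*x) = x*(x - 2)*(x^2 - x - 2) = x*(x - 2)^2*(x + 1)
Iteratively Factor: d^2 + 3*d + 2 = (d + 1)*(d + 2)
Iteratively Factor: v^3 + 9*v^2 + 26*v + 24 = (v + 3)*(v^2 + 6*v + 8) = (v + 2)*(v + 3)*(v + 4)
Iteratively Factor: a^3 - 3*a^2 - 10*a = (a + 2)*(a^2 - 5*a) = (a - 5)*(a + 2)*(a)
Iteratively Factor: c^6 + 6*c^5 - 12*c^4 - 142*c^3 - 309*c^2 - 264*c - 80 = (c + 1)*(c^5 + 5*c^4 - 17*c^3 - 125*c^2 - 184*c - 80) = (c + 1)*(c + 4)*(c^4 + c^3 - 21*c^2 - 41*c - 20) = (c + 1)^2*(c + 4)*(c^3 - 21*c - 20) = (c + 1)^3*(c + 4)*(c^2 - c - 20) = (c - 5)*(c + 1)^3*(c + 4)*(c + 4)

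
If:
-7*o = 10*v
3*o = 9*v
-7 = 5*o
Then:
No Solution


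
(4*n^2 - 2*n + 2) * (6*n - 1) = 24*n^3 - 16*n^2 + 14*n - 2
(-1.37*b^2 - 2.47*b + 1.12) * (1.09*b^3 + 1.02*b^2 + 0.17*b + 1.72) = -1.4933*b^5 - 4.0897*b^4 - 1.5315*b^3 - 1.6339*b^2 - 4.058*b + 1.9264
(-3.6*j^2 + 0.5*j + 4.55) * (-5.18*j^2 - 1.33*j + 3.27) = 18.648*j^4 + 2.198*j^3 - 36.006*j^2 - 4.4165*j + 14.8785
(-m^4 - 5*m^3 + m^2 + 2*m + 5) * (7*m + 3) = -7*m^5 - 38*m^4 - 8*m^3 + 17*m^2 + 41*m + 15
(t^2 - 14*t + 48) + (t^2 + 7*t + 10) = 2*t^2 - 7*t + 58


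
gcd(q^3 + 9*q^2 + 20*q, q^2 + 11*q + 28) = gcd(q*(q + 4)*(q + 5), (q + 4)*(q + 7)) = q + 4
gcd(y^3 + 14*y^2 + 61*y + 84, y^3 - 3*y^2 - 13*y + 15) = y + 3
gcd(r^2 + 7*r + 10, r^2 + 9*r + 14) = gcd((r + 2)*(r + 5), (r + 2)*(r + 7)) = r + 2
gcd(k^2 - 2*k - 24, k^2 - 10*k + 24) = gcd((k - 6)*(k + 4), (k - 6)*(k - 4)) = k - 6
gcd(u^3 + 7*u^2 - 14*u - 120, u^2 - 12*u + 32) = u - 4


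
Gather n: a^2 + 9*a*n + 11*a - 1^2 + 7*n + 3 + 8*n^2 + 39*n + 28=a^2 + 11*a + 8*n^2 + n*(9*a + 46) + 30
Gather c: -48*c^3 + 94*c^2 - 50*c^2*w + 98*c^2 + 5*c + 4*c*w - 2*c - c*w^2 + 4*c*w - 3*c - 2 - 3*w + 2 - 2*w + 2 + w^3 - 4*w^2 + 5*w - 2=-48*c^3 + c^2*(192 - 50*w) + c*(-w^2 + 8*w) + w^3 - 4*w^2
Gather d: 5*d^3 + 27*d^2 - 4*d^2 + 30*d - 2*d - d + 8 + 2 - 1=5*d^3 + 23*d^2 + 27*d + 9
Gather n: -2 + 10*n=10*n - 2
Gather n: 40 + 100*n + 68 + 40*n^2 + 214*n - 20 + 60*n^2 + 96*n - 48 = 100*n^2 + 410*n + 40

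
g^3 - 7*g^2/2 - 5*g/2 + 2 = (g - 4)*(g - 1/2)*(g + 1)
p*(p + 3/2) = p^2 + 3*p/2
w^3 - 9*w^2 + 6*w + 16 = (w - 8)*(w - 2)*(w + 1)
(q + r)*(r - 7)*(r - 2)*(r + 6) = q*r^3 - 3*q*r^2 - 40*q*r + 84*q + r^4 - 3*r^3 - 40*r^2 + 84*r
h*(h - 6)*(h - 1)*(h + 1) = h^4 - 6*h^3 - h^2 + 6*h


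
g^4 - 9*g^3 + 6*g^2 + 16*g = g*(g - 8)*(g - 2)*(g + 1)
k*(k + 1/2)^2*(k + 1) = k^4 + 2*k^3 + 5*k^2/4 + k/4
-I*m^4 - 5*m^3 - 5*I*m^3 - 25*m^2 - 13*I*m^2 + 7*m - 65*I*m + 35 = (m + 5)*(m - 7*I)*(m + I)*(-I*m + 1)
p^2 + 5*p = p*(p + 5)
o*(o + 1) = o^2 + o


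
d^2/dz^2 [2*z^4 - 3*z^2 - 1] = 24*z^2 - 6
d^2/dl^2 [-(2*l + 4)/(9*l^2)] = 4*(-l - 6)/(9*l^4)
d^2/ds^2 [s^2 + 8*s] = 2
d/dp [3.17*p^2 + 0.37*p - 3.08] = 6.34*p + 0.37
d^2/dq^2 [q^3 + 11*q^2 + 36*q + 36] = 6*q + 22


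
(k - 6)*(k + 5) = k^2 - k - 30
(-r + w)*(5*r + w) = -5*r^2 + 4*r*w + w^2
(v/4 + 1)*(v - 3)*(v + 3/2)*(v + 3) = v^4/4 + 11*v^3/8 - 3*v^2/4 - 99*v/8 - 27/2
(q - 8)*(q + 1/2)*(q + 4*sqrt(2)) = q^3 - 15*q^2/2 + 4*sqrt(2)*q^2 - 30*sqrt(2)*q - 4*q - 16*sqrt(2)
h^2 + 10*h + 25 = (h + 5)^2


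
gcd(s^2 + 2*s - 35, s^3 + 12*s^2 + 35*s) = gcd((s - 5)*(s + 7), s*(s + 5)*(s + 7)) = s + 7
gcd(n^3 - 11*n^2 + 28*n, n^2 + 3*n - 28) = n - 4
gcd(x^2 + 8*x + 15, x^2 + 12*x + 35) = x + 5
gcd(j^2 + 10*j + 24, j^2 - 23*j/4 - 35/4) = 1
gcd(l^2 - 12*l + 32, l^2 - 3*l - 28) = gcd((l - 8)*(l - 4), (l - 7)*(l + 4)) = 1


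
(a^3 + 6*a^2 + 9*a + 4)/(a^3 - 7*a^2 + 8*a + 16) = (a^2 + 5*a + 4)/(a^2 - 8*a + 16)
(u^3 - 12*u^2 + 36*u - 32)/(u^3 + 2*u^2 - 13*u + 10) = (u^2 - 10*u + 16)/(u^2 + 4*u - 5)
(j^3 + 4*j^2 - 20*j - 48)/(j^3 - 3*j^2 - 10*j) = (j^2 + 2*j - 24)/(j*(j - 5))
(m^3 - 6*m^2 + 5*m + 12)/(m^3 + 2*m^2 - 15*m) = (m^2 - 3*m - 4)/(m*(m + 5))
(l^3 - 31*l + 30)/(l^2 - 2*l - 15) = (l^2 + 5*l - 6)/(l + 3)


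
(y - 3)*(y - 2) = y^2 - 5*y + 6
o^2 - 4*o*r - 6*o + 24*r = (o - 6)*(o - 4*r)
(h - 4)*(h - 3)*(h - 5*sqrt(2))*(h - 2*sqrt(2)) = h^4 - 7*sqrt(2)*h^3 - 7*h^3 + 32*h^2 + 49*sqrt(2)*h^2 - 140*h - 84*sqrt(2)*h + 240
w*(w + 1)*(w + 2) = w^3 + 3*w^2 + 2*w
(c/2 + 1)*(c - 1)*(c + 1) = c^3/2 + c^2 - c/2 - 1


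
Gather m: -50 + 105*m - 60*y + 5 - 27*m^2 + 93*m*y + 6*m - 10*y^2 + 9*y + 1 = -27*m^2 + m*(93*y + 111) - 10*y^2 - 51*y - 44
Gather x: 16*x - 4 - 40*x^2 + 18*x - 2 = -40*x^2 + 34*x - 6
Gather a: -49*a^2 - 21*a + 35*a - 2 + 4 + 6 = -49*a^2 + 14*a + 8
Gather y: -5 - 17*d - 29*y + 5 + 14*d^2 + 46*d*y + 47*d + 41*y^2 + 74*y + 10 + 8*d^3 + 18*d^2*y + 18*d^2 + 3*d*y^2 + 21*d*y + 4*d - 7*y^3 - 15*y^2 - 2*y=8*d^3 + 32*d^2 + 34*d - 7*y^3 + y^2*(3*d + 26) + y*(18*d^2 + 67*d + 43) + 10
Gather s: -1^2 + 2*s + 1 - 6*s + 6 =6 - 4*s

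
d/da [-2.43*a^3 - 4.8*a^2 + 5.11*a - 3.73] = -7.29*a^2 - 9.6*a + 5.11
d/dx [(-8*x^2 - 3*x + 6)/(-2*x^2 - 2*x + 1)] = (10*x^2 + 8*x + 9)/(4*x^4 + 8*x^3 - 4*x + 1)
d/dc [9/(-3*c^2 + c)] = 9*(6*c - 1)/(c^2*(3*c - 1)^2)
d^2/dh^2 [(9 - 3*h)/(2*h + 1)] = 84/(2*h + 1)^3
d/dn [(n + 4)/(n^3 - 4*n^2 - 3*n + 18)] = 2*(-n^2 - 7*n - 5)/(n^5 - 5*n^4 - 5*n^3 + 45*n^2 - 108)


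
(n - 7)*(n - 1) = n^2 - 8*n + 7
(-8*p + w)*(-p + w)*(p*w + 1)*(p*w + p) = 8*p^4*w^2 + 8*p^4*w - 9*p^3*w^3 - 9*p^3*w^2 + 8*p^3*w + 8*p^3 + p^2*w^4 + p^2*w^3 - 9*p^2*w^2 - 9*p^2*w + p*w^3 + p*w^2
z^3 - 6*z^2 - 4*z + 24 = (z - 6)*(z - 2)*(z + 2)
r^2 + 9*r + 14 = (r + 2)*(r + 7)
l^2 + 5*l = l*(l + 5)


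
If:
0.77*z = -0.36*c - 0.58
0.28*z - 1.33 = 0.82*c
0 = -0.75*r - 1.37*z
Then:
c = -1.62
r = -0.01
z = 0.00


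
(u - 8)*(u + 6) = u^2 - 2*u - 48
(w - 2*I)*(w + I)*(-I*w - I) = -I*w^3 - w^2 - I*w^2 - w - 2*I*w - 2*I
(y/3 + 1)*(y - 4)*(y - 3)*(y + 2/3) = y^4/3 - 10*y^3/9 - 35*y^2/9 + 10*y + 8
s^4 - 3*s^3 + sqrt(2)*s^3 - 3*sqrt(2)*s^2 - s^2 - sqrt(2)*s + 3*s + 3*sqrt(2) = (s - 3)*(s - 1)*(s + 1)*(s + sqrt(2))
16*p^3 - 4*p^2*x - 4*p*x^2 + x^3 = (-4*p + x)*(-2*p + x)*(2*p + x)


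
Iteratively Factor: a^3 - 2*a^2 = (a)*(a^2 - 2*a) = a*(a - 2)*(a)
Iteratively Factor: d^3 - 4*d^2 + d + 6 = (d + 1)*(d^2 - 5*d + 6) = (d - 2)*(d + 1)*(d - 3)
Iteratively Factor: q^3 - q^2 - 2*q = (q + 1)*(q^2 - 2*q) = q*(q + 1)*(q - 2)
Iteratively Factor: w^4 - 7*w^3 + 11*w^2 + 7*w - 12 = (w - 3)*(w^3 - 4*w^2 - w + 4) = (w - 3)*(w + 1)*(w^2 - 5*w + 4) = (w - 4)*(w - 3)*(w + 1)*(w - 1)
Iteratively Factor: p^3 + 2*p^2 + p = (p + 1)*(p^2 + p) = (p + 1)^2*(p)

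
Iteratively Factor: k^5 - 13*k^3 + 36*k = (k + 3)*(k^4 - 3*k^3 - 4*k^2 + 12*k) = (k + 2)*(k + 3)*(k^3 - 5*k^2 + 6*k) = k*(k + 2)*(k + 3)*(k^2 - 5*k + 6) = k*(k - 2)*(k + 2)*(k + 3)*(k - 3)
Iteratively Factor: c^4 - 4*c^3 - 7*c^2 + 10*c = (c - 5)*(c^3 + c^2 - 2*c) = (c - 5)*(c + 2)*(c^2 - c) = c*(c - 5)*(c + 2)*(c - 1)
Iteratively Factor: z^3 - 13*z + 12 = (z + 4)*(z^2 - 4*z + 3) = (z - 1)*(z + 4)*(z - 3)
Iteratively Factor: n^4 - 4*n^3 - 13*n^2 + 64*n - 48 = (n + 4)*(n^3 - 8*n^2 + 19*n - 12) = (n - 4)*(n + 4)*(n^2 - 4*n + 3) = (n - 4)*(n - 3)*(n + 4)*(n - 1)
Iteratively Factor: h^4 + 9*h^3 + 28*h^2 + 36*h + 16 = (h + 4)*(h^3 + 5*h^2 + 8*h + 4) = (h + 2)*(h + 4)*(h^2 + 3*h + 2) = (h + 2)^2*(h + 4)*(h + 1)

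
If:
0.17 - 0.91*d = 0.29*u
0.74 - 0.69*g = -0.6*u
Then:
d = 0.186813186813187 - 0.318681318681319*u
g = 0.869565217391304*u + 1.07246376811594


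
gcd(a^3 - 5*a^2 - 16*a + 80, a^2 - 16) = a^2 - 16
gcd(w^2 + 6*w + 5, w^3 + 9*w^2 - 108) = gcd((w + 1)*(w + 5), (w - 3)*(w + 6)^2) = 1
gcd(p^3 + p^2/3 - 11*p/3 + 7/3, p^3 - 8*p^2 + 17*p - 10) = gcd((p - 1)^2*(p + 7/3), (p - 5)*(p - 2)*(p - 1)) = p - 1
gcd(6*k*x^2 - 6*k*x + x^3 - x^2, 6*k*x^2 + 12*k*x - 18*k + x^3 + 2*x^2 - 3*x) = 6*k*x - 6*k + x^2 - x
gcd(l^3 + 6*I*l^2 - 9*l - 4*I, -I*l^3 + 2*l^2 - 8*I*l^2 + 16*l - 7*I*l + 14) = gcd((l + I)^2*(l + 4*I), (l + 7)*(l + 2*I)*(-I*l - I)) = 1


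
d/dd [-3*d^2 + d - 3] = 1 - 6*d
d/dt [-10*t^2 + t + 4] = 1 - 20*t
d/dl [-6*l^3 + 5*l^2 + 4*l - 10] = -18*l^2 + 10*l + 4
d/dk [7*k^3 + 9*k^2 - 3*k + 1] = 21*k^2 + 18*k - 3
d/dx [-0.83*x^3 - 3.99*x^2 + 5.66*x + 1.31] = -2.49*x^2 - 7.98*x + 5.66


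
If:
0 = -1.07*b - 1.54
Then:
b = -1.44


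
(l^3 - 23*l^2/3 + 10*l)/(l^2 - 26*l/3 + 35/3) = l*(l - 6)/(l - 7)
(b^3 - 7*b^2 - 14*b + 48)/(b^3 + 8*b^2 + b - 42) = (b - 8)/(b + 7)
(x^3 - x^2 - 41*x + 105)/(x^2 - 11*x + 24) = (x^2 + 2*x - 35)/(x - 8)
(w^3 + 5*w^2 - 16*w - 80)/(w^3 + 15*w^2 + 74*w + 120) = (w - 4)/(w + 6)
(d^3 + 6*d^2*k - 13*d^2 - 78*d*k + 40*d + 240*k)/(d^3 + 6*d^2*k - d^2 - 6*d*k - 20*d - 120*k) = (d - 8)/(d + 4)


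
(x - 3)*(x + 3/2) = x^2 - 3*x/2 - 9/2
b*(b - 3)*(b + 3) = b^3 - 9*b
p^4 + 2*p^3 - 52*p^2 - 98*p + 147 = (p - 7)*(p - 1)*(p + 3)*(p + 7)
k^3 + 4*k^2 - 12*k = k*(k - 2)*(k + 6)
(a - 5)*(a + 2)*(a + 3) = a^3 - 19*a - 30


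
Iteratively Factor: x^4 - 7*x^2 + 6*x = (x)*(x^3 - 7*x + 6) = x*(x + 3)*(x^2 - 3*x + 2) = x*(x - 1)*(x + 3)*(x - 2)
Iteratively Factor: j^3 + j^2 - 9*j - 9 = (j + 3)*(j^2 - 2*j - 3) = (j - 3)*(j + 3)*(j + 1)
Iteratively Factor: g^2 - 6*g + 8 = (g - 2)*(g - 4)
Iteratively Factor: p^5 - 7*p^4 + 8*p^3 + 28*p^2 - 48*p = (p - 4)*(p^4 - 3*p^3 - 4*p^2 + 12*p) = p*(p - 4)*(p^3 - 3*p^2 - 4*p + 12) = p*(p - 4)*(p - 3)*(p^2 - 4) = p*(p - 4)*(p - 3)*(p - 2)*(p + 2)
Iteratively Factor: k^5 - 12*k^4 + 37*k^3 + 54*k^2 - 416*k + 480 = (k + 3)*(k^4 - 15*k^3 + 82*k^2 - 192*k + 160) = (k - 4)*(k + 3)*(k^3 - 11*k^2 + 38*k - 40) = (k - 4)*(k - 2)*(k + 3)*(k^2 - 9*k + 20) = (k - 5)*(k - 4)*(k - 2)*(k + 3)*(k - 4)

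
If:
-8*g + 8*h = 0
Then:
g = h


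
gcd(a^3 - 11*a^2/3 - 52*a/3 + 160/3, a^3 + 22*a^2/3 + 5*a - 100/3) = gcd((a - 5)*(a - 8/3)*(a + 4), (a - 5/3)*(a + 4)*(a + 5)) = a + 4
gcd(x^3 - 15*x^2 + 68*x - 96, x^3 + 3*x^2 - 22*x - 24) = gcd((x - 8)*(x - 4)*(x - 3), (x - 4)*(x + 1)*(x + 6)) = x - 4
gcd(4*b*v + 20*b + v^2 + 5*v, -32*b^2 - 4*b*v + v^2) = 4*b + v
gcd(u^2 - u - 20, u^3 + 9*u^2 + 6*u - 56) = u + 4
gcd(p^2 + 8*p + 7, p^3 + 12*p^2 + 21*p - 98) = p + 7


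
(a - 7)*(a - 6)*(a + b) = a^3 + a^2*b - 13*a^2 - 13*a*b + 42*a + 42*b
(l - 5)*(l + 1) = l^2 - 4*l - 5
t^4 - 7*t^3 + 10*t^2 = t^2*(t - 5)*(t - 2)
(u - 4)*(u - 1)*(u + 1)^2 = u^4 - 3*u^3 - 5*u^2 + 3*u + 4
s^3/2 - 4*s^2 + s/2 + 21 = (s/2 + 1)*(s - 7)*(s - 3)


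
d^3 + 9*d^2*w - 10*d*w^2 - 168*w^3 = (d - 4*w)*(d + 6*w)*(d + 7*w)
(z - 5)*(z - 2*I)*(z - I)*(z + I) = z^4 - 5*z^3 - 2*I*z^3 + z^2 + 10*I*z^2 - 5*z - 2*I*z + 10*I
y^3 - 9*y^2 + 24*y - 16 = (y - 4)^2*(y - 1)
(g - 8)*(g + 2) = g^2 - 6*g - 16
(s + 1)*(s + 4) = s^2 + 5*s + 4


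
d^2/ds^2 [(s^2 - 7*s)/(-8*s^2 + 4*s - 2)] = (104*s^3 + 12*s^2 - 84*s + 13)/(64*s^6 - 96*s^5 + 96*s^4 - 56*s^3 + 24*s^2 - 6*s + 1)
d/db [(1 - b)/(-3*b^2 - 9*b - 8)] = (-3*b^2 + 6*b + 17)/(9*b^4 + 54*b^3 + 129*b^2 + 144*b + 64)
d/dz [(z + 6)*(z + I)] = 2*z + 6 + I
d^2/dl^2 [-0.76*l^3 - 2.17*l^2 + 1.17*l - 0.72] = -4.56*l - 4.34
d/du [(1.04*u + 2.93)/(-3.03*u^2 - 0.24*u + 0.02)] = (3.1512*u^2 + 17.7558*u + 0.724)/(9.1809*u^4 + 1.4544*u^3 - 0.0636*u^2 - 0.0096*u + 0.0004)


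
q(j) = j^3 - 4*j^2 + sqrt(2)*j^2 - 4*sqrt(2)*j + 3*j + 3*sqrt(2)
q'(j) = 3*j^2 - 8*j + 2*sqrt(2)*j - 4*sqrt(2) + 3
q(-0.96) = 3.53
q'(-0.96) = 5.07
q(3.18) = 1.80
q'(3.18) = 11.23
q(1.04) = -0.19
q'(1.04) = -4.79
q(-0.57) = 4.73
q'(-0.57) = 1.27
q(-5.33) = -206.48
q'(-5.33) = 110.13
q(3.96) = 15.27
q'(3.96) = 23.91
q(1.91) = -3.30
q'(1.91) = -1.59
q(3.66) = 8.91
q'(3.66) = 18.60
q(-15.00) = -3912.71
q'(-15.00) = 749.92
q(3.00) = 0.00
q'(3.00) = 8.83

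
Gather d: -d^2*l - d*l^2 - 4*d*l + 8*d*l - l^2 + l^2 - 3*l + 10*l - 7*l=-d^2*l + d*(-l^2 + 4*l)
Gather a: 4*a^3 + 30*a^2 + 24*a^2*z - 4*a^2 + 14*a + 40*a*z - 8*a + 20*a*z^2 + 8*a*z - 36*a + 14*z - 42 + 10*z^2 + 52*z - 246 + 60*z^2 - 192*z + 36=4*a^3 + a^2*(24*z + 26) + a*(20*z^2 + 48*z - 30) + 70*z^2 - 126*z - 252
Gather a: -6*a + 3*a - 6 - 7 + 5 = -3*a - 8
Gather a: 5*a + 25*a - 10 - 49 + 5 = 30*a - 54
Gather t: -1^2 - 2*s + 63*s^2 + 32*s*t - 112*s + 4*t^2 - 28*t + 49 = 63*s^2 - 114*s + 4*t^2 + t*(32*s - 28) + 48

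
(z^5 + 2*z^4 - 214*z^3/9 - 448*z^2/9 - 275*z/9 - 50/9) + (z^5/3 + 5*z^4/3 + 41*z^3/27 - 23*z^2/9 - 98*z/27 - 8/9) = 4*z^5/3 + 11*z^4/3 - 601*z^3/27 - 157*z^2/3 - 923*z/27 - 58/9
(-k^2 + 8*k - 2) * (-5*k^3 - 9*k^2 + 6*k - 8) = 5*k^5 - 31*k^4 - 68*k^3 + 74*k^2 - 76*k + 16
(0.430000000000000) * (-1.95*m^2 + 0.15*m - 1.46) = -0.8385*m^2 + 0.0645*m - 0.6278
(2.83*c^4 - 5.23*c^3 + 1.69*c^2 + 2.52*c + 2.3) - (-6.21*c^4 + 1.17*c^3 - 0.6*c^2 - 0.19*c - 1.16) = 9.04*c^4 - 6.4*c^3 + 2.29*c^2 + 2.71*c + 3.46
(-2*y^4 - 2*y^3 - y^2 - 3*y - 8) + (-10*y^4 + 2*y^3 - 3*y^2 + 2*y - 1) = -12*y^4 - 4*y^2 - y - 9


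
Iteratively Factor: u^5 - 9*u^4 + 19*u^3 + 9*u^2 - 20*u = (u - 4)*(u^4 - 5*u^3 - u^2 + 5*u) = (u - 4)*(u - 1)*(u^3 - 4*u^2 - 5*u) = u*(u - 4)*(u - 1)*(u^2 - 4*u - 5) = u*(u - 4)*(u - 1)*(u + 1)*(u - 5)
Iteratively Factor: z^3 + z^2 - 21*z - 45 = (z + 3)*(z^2 - 2*z - 15) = (z + 3)^2*(z - 5)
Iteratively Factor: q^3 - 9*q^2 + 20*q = (q - 4)*(q^2 - 5*q) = q*(q - 4)*(q - 5)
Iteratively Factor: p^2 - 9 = (p - 3)*(p + 3)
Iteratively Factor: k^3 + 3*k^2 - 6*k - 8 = (k - 2)*(k^2 + 5*k + 4) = (k - 2)*(k + 1)*(k + 4)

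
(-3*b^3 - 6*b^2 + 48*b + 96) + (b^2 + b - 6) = -3*b^3 - 5*b^2 + 49*b + 90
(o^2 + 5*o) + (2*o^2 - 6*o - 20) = 3*o^2 - o - 20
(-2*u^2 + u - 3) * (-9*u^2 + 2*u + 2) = 18*u^4 - 13*u^3 + 25*u^2 - 4*u - 6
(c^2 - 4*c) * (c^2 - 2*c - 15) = c^4 - 6*c^3 - 7*c^2 + 60*c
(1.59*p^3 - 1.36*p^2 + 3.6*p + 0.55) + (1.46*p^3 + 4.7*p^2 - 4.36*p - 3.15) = 3.05*p^3 + 3.34*p^2 - 0.76*p - 2.6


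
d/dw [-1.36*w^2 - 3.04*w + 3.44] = -2.72*w - 3.04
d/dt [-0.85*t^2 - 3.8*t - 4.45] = -1.7*t - 3.8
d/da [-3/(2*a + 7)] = 6/(2*a + 7)^2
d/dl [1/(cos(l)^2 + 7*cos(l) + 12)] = (2*cos(l) + 7)*sin(l)/(cos(l)^2 + 7*cos(l) + 12)^2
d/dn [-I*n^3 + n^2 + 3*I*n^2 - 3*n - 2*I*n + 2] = -3*I*n^2 + n*(2 + 6*I) - 3 - 2*I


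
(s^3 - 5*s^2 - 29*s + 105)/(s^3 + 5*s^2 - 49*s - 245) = (s - 3)/(s + 7)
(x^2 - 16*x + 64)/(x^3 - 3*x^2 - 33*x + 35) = (x^2 - 16*x + 64)/(x^3 - 3*x^2 - 33*x + 35)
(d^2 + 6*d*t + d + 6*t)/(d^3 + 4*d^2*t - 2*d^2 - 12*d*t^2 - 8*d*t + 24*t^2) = (-d - 1)/(-d^2 + 2*d*t + 2*d - 4*t)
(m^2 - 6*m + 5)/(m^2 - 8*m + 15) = (m - 1)/(m - 3)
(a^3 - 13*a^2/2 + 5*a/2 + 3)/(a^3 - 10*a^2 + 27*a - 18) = (a + 1/2)/(a - 3)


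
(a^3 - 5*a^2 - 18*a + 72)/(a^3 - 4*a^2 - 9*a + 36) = (a^2 - 2*a - 24)/(a^2 - a - 12)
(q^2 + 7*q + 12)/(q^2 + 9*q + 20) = (q + 3)/(q + 5)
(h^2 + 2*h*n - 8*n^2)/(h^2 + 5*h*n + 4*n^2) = (h - 2*n)/(h + n)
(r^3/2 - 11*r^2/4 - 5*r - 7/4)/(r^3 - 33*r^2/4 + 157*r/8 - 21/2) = 2*(2*r^3 - 11*r^2 - 20*r - 7)/(8*r^3 - 66*r^2 + 157*r - 84)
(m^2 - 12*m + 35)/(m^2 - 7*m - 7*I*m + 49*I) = (m - 5)/(m - 7*I)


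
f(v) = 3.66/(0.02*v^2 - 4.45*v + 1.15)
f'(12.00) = 0.01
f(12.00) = -0.07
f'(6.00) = 0.02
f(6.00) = -0.15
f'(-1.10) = 0.45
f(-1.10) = 0.60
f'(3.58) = 0.07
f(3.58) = -0.25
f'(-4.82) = 0.03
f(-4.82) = 0.16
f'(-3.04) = 0.08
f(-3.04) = 0.25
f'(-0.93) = 0.58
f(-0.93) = 0.69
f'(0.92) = 1.89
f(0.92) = -1.25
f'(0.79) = 2.92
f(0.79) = -1.56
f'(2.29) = 0.20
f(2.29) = -0.41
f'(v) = 3.66*(4.45 - 0.04*v)/(0.02*v^2 - 4.45*v + 1.15)^2 = (16.287 - 0.1464*v)/(0.02*v^2 - 4.45*v + 1.15)^2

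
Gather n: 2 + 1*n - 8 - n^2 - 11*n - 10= -n^2 - 10*n - 16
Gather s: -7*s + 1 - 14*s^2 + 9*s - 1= -14*s^2 + 2*s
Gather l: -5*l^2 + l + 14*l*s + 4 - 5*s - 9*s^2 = -5*l^2 + l*(14*s + 1) - 9*s^2 - 5*s + 4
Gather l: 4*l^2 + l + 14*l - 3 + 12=4*l^2 + 15*l + 9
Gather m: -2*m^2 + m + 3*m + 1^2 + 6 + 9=-2*m^2 + 4*m + 16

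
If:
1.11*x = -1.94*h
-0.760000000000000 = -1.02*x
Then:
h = -0.43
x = 0.75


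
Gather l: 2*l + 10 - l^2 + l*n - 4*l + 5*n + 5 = -l^2 + l*(n - 2) + 5*n + 15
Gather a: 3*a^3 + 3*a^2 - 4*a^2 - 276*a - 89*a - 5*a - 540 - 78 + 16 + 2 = 3*a^3 - a^2 - 370*a - 600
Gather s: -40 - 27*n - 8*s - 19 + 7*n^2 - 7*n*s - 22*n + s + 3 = 7*n^2 - 49*n + s*(-7*n - 7) - 56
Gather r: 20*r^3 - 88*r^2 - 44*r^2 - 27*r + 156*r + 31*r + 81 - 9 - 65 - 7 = 20*r^3 - 132*r^2 + 160*r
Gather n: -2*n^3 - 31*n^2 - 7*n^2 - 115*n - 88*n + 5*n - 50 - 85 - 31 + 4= -2*n^3 - 38*n^2 - 198*n - 162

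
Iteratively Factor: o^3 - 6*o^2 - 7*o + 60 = (o - 5)*(o^2 - o - 12) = (o - 5)*(o - 4)*(o + 3)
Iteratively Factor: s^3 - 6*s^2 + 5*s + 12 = (s + 1)*(s^2 - 7*s + 12) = (s - 3)*(s + 1)*(s - 4)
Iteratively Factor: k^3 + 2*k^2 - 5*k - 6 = (k - 2)*(k^2 + 4*k + 3) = (k - 2)*(k + 1)*(k + 3)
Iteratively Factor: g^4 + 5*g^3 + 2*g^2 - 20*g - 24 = (g - 2)*(g^3 + 7*g^2 + 16*g + 12) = (g - 2)*(g + 2)*(g^2 + 5*g + 6) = (g - 2)*(g + 2)^2*(g + 3)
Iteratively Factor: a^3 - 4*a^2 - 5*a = (a - 5)*(a^2 + a) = a*(a - 5)*(a + 1)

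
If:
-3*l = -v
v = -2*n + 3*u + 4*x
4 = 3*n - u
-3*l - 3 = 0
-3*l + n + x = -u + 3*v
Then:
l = -1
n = -41/9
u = -53/3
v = -3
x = 92/9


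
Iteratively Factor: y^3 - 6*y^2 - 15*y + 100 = (y + 4)*(y^2 - 10*y + 25) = (y - 5)*(y + 4)*(y - 5)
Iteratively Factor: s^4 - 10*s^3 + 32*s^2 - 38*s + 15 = (s - 3)*(s^3 - 7*s^2 + 11*s - 5) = (s - 5)*(s - 3)*(s^2 - 2*s + 1) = (s - 5)*(s - 3)*(s - 1)*(s - 1)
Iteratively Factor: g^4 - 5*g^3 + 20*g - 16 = (g - 2)*(g^3 - 3*g^2 - 6*g + 8) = (g - 2)*(g + 2)*(g^2 - 5*g + 4) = (g - 4)*(g - 2)*(g + 2)*(g - 1)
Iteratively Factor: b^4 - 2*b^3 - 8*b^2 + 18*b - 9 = (b - 3)*(b^3 + b^2 - 5*b + 3) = (b - 3)*(b + 3)*(b^2 - 2*b + 1) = (b - 3)*(b - 1)*(b + 3)*(b - 1)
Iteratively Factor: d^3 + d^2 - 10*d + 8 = (d + 4)*(d^2 - 3*d + 2) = (d - 2)*(d + 4)*(d - 1)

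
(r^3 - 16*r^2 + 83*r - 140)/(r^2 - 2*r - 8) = (r^2 - 12*r + 35)/(r + 2)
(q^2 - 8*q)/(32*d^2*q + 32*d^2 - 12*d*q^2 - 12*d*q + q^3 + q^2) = q*(q - 8)/(32*d^2*q + 32*d^2 - 12*d*q^2 - 12*d*q + q^3 + q^2)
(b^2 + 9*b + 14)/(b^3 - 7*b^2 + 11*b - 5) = (b^2 + 9*b + 14)/(b^3 - 7*b^2 + 11*b - 5)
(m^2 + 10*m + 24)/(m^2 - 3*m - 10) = (m^2 + 10*m + 24)/(m^2 - 3*m - 10)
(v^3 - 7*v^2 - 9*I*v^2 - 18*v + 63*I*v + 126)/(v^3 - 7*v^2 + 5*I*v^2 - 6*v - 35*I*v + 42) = (v^2 - 9*I*v - 18)/(v^2 + 5*I*v - 6)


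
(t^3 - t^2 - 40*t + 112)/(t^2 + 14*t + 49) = (t^2 - 8*t + 16)/(t + 7)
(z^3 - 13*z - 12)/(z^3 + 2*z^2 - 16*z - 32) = (z^2 + 4*z + 3)/(z^2 + 6*z + 8)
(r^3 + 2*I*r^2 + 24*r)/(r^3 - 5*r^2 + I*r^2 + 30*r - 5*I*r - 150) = r*(r - 4*I)/(r^2 - 5*r*(1 + I) + 25*I)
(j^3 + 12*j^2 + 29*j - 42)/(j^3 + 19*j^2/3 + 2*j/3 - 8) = 3*(j + 7)/(3*j + 4)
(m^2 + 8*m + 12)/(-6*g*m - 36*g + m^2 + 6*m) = (-m - 2)/(6*g - m)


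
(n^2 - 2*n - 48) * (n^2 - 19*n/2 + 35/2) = n^4 - 23*n^3/2 - 23*n^2/2 + 421*n - 840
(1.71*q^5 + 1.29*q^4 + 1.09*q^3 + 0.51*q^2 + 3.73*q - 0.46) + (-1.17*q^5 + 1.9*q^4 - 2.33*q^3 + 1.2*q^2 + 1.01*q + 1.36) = 0.54*q^5 + 3.19*q^4 - 1.24*q^3 + 1.71*q^2 + 4.74*q + 0.9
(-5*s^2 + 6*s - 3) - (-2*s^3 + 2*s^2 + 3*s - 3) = 2*s^3 - 7*s^2 + 3*s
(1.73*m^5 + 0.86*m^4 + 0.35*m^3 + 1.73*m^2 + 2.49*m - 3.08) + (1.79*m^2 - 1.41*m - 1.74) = 1.73*m^5 + 0.86*m^4 + 0.35*m^3 + 3.52*m^2 + 1.08*m - 4.82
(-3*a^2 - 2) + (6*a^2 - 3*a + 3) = 3*a^2 - 3*a + 1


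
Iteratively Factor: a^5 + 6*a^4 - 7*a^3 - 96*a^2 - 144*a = (a - 4)*(a^4 + 10*a^3 + 33*a^2 + 36*a) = a*(a - 4)*(a^3 + 10*a^2 + 33*a + 36) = a*(a - 4)*(a + 4)*(a^2 + 6*a + 9) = a*(a - 4)*(a + 3)*(a + 4)*(a + 3)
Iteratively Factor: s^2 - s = (s - 1)*(s)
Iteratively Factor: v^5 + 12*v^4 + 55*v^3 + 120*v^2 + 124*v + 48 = (v + 2)*(v^4 + 10*v^3 + 35*v^2 + 50*v + 24) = (v + 2)*(v + 4)*(v^3 + 6*v^2 + 11*v + 6) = (v + 2)^2*(v + 4)*(v^2 + 4*v + 3) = (v + 1)*(v + 2)^2*(v + 4)*(v + 3)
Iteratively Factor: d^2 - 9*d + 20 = (d - 5)*(d - 4)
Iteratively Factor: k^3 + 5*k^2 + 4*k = (k + 4)*(k^2 + k) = k*(k + 4)*(k + 1)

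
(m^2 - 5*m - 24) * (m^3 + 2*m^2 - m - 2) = m^5 - 3*m^4 - 35*m^3 - 45*m^2 + 34*m + 48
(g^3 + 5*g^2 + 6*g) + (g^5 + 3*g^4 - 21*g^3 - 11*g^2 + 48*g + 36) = g^5 + 3*g^4 - 20*g^3 - 6*g^2 + 54*g + 36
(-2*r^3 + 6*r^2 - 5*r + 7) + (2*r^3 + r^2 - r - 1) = 7*r^2 - 6*r + 6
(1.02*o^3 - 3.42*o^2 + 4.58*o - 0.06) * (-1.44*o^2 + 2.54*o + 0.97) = -1.4688*o^5 + 7.5156*o^4 - 14.2926*o^3 + 8.4022*o^2 + 4.2902*o - 0.0582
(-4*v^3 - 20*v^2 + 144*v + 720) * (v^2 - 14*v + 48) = -4*v^5 + 36*v^4 + 232*v^3 - 2256*v^2 - 3168*v + 34560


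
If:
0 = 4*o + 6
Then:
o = -3/2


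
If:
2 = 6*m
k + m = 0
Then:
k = -1/3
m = 1/3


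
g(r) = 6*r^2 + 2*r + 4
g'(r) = 12*r + 2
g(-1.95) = 22.92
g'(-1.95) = -21.40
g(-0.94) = 7.42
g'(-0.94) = -9.28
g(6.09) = 238.71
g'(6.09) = 75.08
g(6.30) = 254.74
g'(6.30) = 77.60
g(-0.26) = 3.89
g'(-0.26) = -1.12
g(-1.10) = 9.06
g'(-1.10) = -11.20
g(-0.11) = 3.85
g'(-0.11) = 0.68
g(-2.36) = 32.70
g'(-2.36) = -26.32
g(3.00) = 64.00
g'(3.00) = 38.00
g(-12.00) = 844.00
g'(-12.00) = -142.00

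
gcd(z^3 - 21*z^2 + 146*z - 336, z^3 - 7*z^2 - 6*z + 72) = z - 6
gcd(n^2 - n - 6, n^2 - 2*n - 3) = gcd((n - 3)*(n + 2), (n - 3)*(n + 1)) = n - 3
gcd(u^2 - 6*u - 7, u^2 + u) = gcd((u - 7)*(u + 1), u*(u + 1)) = u + 1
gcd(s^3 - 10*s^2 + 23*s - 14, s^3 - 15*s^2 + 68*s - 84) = s^2 - 9*s + 14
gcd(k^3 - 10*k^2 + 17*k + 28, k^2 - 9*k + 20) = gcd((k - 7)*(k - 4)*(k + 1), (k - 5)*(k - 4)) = k - 4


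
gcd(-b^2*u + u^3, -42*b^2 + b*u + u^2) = 1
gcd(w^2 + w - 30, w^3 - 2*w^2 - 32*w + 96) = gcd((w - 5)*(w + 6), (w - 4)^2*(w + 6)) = w + 6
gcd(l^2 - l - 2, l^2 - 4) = l - 2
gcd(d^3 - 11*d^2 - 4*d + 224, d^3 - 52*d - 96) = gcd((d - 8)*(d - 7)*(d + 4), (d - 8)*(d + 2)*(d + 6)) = d - 8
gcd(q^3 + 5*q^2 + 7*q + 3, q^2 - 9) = q + 3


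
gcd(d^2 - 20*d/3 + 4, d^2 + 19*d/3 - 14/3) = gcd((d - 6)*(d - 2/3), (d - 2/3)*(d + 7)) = d - 2/3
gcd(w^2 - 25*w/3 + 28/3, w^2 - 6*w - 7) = w - 7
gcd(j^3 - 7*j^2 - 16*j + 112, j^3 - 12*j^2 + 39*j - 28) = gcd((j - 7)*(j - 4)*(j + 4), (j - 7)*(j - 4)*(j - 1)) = j^2 - 11*j + 28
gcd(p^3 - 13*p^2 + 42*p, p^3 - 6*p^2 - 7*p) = p^2 - 7*p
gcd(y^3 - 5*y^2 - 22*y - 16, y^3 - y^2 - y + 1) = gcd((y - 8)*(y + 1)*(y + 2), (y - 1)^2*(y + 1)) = y + 1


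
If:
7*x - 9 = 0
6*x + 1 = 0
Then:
No Solution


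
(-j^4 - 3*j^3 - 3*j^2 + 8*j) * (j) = -j^5 - 3*j^4 - 3*j^3 + 8*j^2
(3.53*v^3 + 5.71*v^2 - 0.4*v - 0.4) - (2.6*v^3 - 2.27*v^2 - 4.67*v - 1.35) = 0.93*v^3 + 7.98*v^2 + 4.27*v + 0.95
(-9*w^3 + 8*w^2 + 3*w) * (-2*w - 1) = 18*w^4 - 7*w^3 - 14*w^2 - 3*w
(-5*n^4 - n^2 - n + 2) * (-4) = 20*n^4 + 4*n^2 + 4*n - 8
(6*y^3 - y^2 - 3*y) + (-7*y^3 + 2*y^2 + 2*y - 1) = -y^3 + y^2 - y - 1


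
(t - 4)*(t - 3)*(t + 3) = t^3 - 4*t^2 - 9*t + 36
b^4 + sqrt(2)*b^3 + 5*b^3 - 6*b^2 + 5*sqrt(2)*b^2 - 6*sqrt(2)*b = b*(b - 1)*(b + 6)*(b + sqrt(2))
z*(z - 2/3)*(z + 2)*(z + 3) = z^4 + 13*z^3/3 + 8*z^2/3 - 4*z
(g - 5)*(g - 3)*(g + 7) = g^3 - g^2 - 41*g + 105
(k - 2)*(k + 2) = k^2 - 4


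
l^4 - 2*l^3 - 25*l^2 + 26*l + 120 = (l - 5)*(l - 3)*(l + 2)*(l + 4)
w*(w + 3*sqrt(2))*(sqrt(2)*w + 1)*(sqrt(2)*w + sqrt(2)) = 2*w^4 + 2*w^3 + 7*sqrt(2)*w^3 + 6*w^2 + 7*sqrt(2)*w^2 + 6*w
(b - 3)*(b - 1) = b^2 - 4*b + 3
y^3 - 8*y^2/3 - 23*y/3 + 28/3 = (y - 4)*(y - 1)*(y + 7/3)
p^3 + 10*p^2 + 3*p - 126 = (p - 3)*(p + 6)*(p + 7)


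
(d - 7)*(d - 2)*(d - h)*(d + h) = d^4 - 9*d^3 - d^2*h^2 + 14*d^2 + 9*d*h^2 - 14*h^2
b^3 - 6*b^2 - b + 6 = (b - 6)*(b - 1)*(b + 1)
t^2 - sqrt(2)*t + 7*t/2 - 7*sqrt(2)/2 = (t + 7/2)*(t - sqrt(2))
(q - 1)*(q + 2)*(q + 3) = q^3 + 4*q^2 + q - 6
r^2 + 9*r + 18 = (r + 3)*(r + 6)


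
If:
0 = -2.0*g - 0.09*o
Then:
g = -0.045*o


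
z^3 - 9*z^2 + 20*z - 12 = (z - 6)*(z - 2)*(z - 1)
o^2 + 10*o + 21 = (o + 3)*(o + 7)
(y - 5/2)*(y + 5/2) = y^2 - 25/4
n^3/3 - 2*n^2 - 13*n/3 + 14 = (n/3 + 1)*(n - 7)*(n - 2)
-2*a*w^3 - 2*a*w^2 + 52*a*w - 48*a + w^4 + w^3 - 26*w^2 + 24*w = (-2*a + w)*(w - 4)*(w - 1)*(w + 6)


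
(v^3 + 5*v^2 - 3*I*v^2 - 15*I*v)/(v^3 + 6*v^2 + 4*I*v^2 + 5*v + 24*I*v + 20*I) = v*(v - 3*I)/(v^2 + v*(1 + 4*I) + 4*I)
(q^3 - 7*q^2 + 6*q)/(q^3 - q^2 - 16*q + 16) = q*(q - 6)/(q^2 - 16)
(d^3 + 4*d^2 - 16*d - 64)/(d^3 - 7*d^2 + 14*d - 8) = (d^2 + 8*d + 16)/(d^2 - 3*d + 2)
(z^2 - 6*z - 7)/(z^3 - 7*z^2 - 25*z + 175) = (z + 1)/(z^2 - 25)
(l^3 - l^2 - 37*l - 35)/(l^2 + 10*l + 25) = (l^2 - 6*l - 7)/(l + 5)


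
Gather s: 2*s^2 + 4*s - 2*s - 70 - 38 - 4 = 2*s^2 + 2*s - 112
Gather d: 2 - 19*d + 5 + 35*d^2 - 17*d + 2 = 35*d^2 - 36*d + 9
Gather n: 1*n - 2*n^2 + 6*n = -2*n^2 + 7*n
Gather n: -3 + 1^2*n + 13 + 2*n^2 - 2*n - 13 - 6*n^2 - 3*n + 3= -4*n^2 - 4*n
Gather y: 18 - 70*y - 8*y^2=-8*y^2 - 70*y + 18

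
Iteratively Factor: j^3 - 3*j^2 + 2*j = (j)*(j^2 - 3*j + 2) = j*(j - 1)*(j - 2)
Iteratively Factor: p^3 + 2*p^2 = (p)*(p^2 + 2*p) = p^2*(p + 2)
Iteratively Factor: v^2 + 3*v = (v + 3)*(v)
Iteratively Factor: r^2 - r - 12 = (r + 3)*(r - 4)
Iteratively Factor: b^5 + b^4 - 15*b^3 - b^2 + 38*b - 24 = (b + 2)*(b^4 - b^3 - 13*b^2 + 25*b - 12) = (b - 3)*(b + 2)*(b^3 + 2*b^2 - 7*b + 4) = (b - 3)*(b - 1)*(b + 2)*(b^2 + 3*b - 4) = (b - 3)*(b - 1)^2*(b + 2)*(b + 4)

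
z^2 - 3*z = z*(z - 3)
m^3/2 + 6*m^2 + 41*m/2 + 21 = (m/2 + 1)*(m + 3)*(m + 7)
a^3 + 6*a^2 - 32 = (a - 2)*(a + 4)^2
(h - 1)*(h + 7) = h^2 + 6*h - 7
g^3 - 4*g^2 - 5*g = g*(g - 5)*(g + 1)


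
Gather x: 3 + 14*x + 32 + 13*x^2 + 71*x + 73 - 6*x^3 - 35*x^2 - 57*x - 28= -6*x^3 - 22*x^2 + 28*x + 80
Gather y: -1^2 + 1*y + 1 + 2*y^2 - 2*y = 2*y^2 - y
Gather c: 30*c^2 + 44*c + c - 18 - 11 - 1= 30*c^2 + 45*c - 30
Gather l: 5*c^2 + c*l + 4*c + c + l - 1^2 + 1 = 5*c^2 + 5*c + l*(c + 1)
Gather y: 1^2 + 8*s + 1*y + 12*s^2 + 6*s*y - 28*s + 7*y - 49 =12*s^2 - 20*s + y*(6*s + 8) - 48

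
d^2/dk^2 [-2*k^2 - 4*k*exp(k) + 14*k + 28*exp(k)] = -4*k*exp(k) + 20*exp(k) - 4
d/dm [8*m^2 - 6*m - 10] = 16*m - 6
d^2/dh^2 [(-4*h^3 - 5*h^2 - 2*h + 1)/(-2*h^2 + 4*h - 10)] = 2*(4*h^3 - 99*h^2 + 138*h + 73)/(h^6 - 6*h^5 + 27*h^4 - 68*h^3 + 135*h^2 - 150*h + 125)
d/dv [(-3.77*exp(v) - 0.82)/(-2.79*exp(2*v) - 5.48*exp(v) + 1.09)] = (-(3.77*exp(v) + 0.82)*(5.58*exp(v) + 5.48) + 10.5183*exp(2*v) + 20.6596*exp(v) - 4.1093)*exp(v)/(2.79*exp(2*v) + 5.48*exp(v) - 1.09)^2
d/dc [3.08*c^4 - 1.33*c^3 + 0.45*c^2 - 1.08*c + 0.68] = 12.32*c^3 - 3.99*c^2 + 0.9*c - 1.08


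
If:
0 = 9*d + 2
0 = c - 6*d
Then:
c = -4/3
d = -2/9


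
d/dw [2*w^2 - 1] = 4*w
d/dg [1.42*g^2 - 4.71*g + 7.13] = 2.84*g - 4.71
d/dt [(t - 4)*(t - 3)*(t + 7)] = 3*t^2 - 37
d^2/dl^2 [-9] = 0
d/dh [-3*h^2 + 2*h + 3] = 2 - 6*h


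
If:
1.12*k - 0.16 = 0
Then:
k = 0.14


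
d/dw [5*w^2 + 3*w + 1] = 10*w + 3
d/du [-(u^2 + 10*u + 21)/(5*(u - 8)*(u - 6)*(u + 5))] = (u^4 + 20*u^3 - 5*u^2 - 858*u - 2862)/(5*(u^6 - 18*u^5 + 37*u^4 + 876*u^3 - 3836*u^2 - 10560*u + 57600))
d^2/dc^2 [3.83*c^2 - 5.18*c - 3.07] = 7.66000000000000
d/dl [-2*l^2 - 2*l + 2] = -4*l - 2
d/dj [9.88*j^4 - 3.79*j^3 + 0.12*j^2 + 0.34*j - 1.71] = 39.52*j^3 - 11.37*j^2 + 0.24*j + 0.34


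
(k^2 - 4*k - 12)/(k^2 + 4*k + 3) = (k^2 - 4*k - 12)/(k^2 + 4*k + 3)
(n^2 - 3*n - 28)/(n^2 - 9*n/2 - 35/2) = 2*(n + 4)/(2*n + 5)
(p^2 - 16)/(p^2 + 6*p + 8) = (p - 4)/(p + 2)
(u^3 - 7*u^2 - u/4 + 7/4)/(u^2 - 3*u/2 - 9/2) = (-4*u^3 + 28*u^2 + u - 7)/(2*(-2*u^2 + 3*u + 9))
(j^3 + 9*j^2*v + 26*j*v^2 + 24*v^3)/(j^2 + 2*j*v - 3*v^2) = (-j^2 - 6*j*v - 8*v^2)/(-j + v)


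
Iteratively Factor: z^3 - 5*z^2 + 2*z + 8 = (z + 1)*(z^2 - 6*z + 8) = (z - 2)*(z + 1)*(z - 4)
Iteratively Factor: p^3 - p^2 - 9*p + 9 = (p - 3)*(p^2 + 2*p - 3) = (p - 3)*(p + 3)*(p - 1)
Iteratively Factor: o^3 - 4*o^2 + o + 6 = (o + 1)*(o^2 - 5*o + 6) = (o - 2)*(o + 1)*(o - 3)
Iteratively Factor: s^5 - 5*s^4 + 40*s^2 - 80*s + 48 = (s - 2)*(s^4 - 3*s^3 - 6*s^2 + 28*s - 24) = (s - 2)^2*(s^3 - s^2 - 8*s + 12) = (s - 2)^3*(s^2 + s - 6) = (s - 2)^3*(s + 3)*(s - 2)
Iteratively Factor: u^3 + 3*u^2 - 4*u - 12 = (u - 2)*(u^2 + 5*u + 6) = (u - 2)*(u + 3)*(u + 2)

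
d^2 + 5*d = d*(d + 5)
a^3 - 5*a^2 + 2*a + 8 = (a - 4)*(a - 2)*(a + 1)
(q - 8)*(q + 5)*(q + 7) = q^3 + 4*q^2 - 61*q - 280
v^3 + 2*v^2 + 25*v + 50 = (v + 2)*(v - 5*I)*(v + 5*I)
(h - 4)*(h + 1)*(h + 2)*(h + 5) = h^4 + 4*h^3 - 15*h^2 - 58*h - 40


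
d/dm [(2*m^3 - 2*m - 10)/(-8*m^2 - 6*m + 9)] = 2*(-8*m^4 - 12*m^3 + 19*m^2 - 80*m - 39)/(64*m^4 + 96*m^3 - 108*m^2 - 108*m + 81)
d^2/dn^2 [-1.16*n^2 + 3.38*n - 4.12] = -2.32000000000000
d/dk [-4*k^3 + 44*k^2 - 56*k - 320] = -12*k^2 + 88*k - 56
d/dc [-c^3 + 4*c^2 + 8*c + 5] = -3*c^2 + 8*c + 8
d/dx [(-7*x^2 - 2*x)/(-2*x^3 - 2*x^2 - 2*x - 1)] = 2*(-7*x^4 - 4*x^3 + 5*x^2 + 7*x + 1)/(4*x^6 + 8*x^5 + 12*x^4 + 12*x^3 + 8*x^2 + 4*x + 1)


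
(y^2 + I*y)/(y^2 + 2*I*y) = (y + I)/(y + 2*I)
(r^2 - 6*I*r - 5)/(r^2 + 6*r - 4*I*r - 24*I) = (r^2 - 6*I*r - 5)/(r^2 + r*(6 - 4*I) - 24*I)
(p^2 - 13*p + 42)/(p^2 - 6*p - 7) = (p - 6)/(p + 1)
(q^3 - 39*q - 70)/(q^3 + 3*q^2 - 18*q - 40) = (q - 7)/(q - 4)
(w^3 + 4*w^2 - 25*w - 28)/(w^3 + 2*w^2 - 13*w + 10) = (w^3 + 4*w^2 - 25*w - 28)/(w^3 + 2*w^2 - 13*w + 10)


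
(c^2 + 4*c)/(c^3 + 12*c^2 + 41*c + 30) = c*(c + 4)/(c^3 + 12*c^2 + 41*c + 30)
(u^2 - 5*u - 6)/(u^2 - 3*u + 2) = (u^2 - 5*u - 6)/(u^2 - 3*u + 2)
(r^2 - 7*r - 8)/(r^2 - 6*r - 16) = (r + 1)/(r + 2)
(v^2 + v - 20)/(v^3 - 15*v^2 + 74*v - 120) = (v + 5)/(v^2 - 11*v + 30)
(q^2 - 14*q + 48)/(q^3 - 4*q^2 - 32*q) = (q - 6)/(q*(q + 4))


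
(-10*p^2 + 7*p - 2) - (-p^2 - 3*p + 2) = -9*p^2 + 10*p - 4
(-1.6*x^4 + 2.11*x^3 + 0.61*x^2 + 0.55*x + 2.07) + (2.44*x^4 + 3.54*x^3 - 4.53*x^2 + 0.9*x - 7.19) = 0.84*x^4 + 5.65*x^3 - 3.92*x^2 + 1.45*x - 5.12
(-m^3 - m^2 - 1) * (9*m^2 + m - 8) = -9*m^5 - 10*m^4 + 7*m^3 - m^2 - m + 8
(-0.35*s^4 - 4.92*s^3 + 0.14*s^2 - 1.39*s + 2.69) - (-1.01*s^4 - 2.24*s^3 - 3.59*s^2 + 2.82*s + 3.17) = 0.66*s^4 - 2.68*s^3 + 3.73*s^2 - 4.21*s - 0.48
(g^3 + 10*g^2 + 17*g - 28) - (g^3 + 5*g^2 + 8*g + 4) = 5*g^2 + 9*g - 32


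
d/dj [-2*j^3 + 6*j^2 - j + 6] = -6*j^2 + 12*j - 1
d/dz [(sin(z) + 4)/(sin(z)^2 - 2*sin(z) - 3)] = (-8*sin(z) + cos(z)^2 + 4)*cos(z)/((sin(z) - 3)^2*(sin(z) + 1)^2)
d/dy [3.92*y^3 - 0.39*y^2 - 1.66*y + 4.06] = 11.76*y^2 - 0.78*y - 1.66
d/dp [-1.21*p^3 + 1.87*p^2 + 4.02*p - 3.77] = -3.63*p^2 + 3.74*p + 4.02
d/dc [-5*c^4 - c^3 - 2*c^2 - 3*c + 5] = -20*c^3 - 3*c^2 - 4*c - 3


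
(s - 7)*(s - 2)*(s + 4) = s^3 - 5*s^2 - 22*s + 56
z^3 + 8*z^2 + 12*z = z*(z + 2)*(z + 6)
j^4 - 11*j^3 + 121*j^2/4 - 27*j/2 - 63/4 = (j - 7)*(j - 3)*(j - 3/2)*(j + 1/2)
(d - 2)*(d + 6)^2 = d^3 + 10*d^2 + 12*d - 72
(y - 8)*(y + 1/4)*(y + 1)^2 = y^4 - 23*y^3/4 - 33*y^2/2 - 47*y/4 - 2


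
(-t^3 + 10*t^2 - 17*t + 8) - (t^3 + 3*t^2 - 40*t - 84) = -2*t^3 + 7*t^2 + 23*t + 92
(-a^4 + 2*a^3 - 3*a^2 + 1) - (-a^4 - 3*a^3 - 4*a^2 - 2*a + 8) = 5*a^3 + a^2 + 2*a - 7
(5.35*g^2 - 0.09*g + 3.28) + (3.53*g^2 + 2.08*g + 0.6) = 8.88*g^2 + 1.99*g + 3.88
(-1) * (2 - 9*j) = 9*j - 2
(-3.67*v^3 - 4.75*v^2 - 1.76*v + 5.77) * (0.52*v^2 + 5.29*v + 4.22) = -1.9084*v^5 - 21.8843*v^4 - 41.5301*v^3 - 26.355*v^2 + 23.0961*v + 24.3494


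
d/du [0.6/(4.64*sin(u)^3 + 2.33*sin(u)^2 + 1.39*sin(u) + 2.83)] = (-2.796*sin(u) + 4.176*cos(2*u) - 5.01)*cos(u)/(4.64*sin(u)^3 + 2.33*sin(u)^2 + 1.39*sin(u) + 2.83)^2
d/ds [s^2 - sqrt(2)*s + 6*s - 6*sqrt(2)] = 2*s - sqrt(2) + 6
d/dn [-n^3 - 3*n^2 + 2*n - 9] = -3*n^2 - 6*n + 2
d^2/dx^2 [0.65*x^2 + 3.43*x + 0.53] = 1.30000000000000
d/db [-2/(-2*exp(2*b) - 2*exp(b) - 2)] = (-2*exp(b) - 1)*exp(b)/(exp(2*b) + exp(b) + 1)^2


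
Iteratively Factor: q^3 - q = (q)*(q^2 - 1) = q*(q - 1)*(q + 1)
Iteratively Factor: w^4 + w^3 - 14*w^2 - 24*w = (w - 4)*(w^3 + 5*w^2 + 6*w) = (w - 4)*(w + 3)*(w^2 + 2*w) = (w - 4)*(w + 2)*(w + 3)*(w)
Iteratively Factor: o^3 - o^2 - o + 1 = (o + 1)*(o^2 - 2*o + 1) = (o - 1)*(o + 1)*(o - 1)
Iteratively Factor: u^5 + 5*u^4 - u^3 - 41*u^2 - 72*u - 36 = (u - 3)*(u^4 + 8*u^3 + 23*u^2 + 28*u + 12) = (u - 3)*(u + 1)*(u^3 + 7*u^2 + 16*u + 12) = (u - 3)*(u + 1)*(u + 2)*(u^2 + 5*u + 6) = (u - 3)*(u + 1)*(u + 2)^2*(u + 3)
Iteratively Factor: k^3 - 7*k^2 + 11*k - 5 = (k - 1)*(k^2 - 6*k + 5) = (k - 5)*(k - 1)*(k - 1)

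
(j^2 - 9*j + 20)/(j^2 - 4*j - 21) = (-j^2 + 9*j - 20)/(-j^2 + 4*j + 21)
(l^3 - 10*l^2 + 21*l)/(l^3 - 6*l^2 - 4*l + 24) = l*(l^2 - 10*l + 21)/(l^3 - 6*l^2 - 4*l + 24)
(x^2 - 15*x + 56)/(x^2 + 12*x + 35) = (x^2 - 15*x + 56)/(x^2 + 12*x + 35)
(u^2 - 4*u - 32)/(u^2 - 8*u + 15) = (u^2 - 4*u - 32)/(u^2 - 8*u + 15)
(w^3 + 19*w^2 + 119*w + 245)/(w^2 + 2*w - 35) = (w^2 + 12*w + 35)/(w - 5)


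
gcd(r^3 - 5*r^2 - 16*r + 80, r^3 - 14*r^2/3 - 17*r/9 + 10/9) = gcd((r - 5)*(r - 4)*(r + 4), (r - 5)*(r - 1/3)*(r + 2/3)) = r - 5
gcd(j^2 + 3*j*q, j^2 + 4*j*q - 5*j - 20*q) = 1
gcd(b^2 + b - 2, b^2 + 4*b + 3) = 1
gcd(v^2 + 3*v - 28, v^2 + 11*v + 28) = v + 7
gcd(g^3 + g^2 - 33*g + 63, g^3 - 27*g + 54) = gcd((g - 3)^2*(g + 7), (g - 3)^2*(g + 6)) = g^2 - 6*g + 9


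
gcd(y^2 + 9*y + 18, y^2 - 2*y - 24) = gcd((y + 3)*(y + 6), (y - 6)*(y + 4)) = 1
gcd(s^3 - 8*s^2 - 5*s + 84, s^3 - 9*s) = s + 3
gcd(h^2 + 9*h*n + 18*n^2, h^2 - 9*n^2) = h + 3*n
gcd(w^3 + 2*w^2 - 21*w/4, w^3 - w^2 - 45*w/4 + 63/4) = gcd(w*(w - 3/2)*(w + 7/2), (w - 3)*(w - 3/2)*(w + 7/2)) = w^2 + 2*w - 21/4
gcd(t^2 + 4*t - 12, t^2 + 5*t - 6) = t + 6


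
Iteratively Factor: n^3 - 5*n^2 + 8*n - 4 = (n - 2)*(n^2 - 3*n + 2) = (n - 2)*(n - 1)*(n - 2)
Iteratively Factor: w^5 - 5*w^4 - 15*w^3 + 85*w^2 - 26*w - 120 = (w + 1)*(w^4 - 6*w^3 - 9*w^2 + 94*w - 120) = (w + 1)*(w + 4)*(w^3 - 10*w^2 + 31*w - 30) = (w - 2)*(w + 1)*(w + 4)*(w^2 - 8*w + 15) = (w - 3)*(w - 2)*(w + 1)*(w + 4)*(w - 5)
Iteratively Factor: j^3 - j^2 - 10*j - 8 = (j + 1)*(j^2 - 2*j - 8) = (j - 4)*(j + 1)*(j + 2)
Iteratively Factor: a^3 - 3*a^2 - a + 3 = (a - 3)*(a^2 - 1) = (a - 3)*(a + 1)*(a - 1)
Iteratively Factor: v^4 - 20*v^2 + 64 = (v - 2)*(v^3 + 2*v^2 - 16*v - 32) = (v - 4)*(v - 2)*(v^2 + 6*v + 8) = (v - 4)*(v - 2)*(v + 2)*(v + 4)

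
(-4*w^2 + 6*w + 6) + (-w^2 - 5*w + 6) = -5*w^2 + w + 12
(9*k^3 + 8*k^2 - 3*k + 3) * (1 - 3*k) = -27*k^4 - 15*k^3 + 17*k^2 - 12*k + 3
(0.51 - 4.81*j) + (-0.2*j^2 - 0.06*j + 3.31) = -0.2*j^2 - 4.87*j + 3.82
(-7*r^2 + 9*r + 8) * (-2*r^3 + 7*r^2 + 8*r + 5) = 14*r^5 - 67*r^4 - 9*r^3 + 93*r^2 + 109*r + 40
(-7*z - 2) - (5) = -7*z - 7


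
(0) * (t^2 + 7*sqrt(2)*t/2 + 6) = 0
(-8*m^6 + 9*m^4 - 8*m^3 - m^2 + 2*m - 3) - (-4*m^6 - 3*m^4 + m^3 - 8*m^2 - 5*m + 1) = -4*m^6 + 12*m^4 - 9*m^3 + 7*m^2 + 7*m - 4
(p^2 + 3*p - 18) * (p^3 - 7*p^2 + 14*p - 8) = p^5 - 4*p^4 - 25*p^3 + 160*p^2 - 276*p + 144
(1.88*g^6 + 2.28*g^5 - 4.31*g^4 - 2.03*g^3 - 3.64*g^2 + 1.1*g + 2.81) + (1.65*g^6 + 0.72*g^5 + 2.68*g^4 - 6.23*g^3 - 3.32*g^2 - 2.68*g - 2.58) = 3.53*g^6 + 3.0*g^5 - 1.63*g^4 - 8.26*g^3 - 6.96*g^2 - 1.58*g + 0.23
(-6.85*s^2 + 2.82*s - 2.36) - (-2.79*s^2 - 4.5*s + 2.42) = -4.06*s^2 + 7.32*s - 4.78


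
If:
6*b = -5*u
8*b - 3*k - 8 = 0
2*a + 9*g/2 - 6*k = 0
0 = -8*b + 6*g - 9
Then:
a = -25*u/6 - 91/8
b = -5*u/6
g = 3/2 - 10*u/9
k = -20*u/9 - 8/3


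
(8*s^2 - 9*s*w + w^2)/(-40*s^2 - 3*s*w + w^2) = (-s + w)/(5*s + w)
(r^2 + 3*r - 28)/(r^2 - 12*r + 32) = (r + 7)/(r - 8)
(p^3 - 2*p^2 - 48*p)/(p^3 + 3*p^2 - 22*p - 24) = p*(p - 8)/(p^2 - 3*p - 4)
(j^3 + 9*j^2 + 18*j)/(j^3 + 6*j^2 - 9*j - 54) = j/(j - 3)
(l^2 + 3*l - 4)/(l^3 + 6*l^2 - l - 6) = (l + 4)/(l^2 + 7*l + 6)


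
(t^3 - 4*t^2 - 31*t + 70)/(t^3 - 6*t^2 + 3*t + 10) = (t^2 - 2*t - 35)/(t^2 - 4*t - 5)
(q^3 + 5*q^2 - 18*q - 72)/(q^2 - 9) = (q^2 + 2*q - 24)/(q - 3)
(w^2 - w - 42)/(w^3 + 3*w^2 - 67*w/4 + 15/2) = 4*(w - 7)/(4*w^2 - 12*w + 5)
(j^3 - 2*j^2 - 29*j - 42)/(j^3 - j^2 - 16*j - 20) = (j^2 - 4*j - 21)/(j^2 - 3*j - 10)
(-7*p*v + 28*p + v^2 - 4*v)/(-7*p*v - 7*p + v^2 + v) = (v - 4)/(v + 1)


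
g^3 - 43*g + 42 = (g - 6)*(g - 1)*(g + 7)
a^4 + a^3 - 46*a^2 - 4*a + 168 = (a - 6)*(a - 2)*(a + 2)*(a + 7)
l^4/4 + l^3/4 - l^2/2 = l^2*(l/4 + 1/2)*(l - 1)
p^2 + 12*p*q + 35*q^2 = (p + 5*q)*(p + 7*q)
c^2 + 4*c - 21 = (c - 3)*(c + 7)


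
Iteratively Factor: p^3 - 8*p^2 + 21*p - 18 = (p - 2)*(p^2 - 6*p + 9) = (p - 3)*(p - 2)*(p - 3)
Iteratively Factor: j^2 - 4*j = (j - 4)*(j)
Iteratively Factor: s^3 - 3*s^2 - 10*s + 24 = (s - 2)*(s^2 - s - 12) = (s - 2)*(s + 3)*(s - 4)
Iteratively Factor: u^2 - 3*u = (u - 3)*(u)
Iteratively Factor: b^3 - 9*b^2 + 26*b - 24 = (b - 3)*(b^2 - 6*b + 8) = (b - 3)*(b - 2)*(b - 4)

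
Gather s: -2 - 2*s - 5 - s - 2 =-3*s - 9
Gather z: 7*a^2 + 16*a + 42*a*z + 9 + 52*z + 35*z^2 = 7*a^2 + 16*a + 35*z^2 + z*(42*a + 52) + 9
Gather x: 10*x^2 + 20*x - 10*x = 10*x^2 + 10*x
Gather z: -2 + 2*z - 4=2*z - 6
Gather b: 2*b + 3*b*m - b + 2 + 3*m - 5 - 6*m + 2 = b*(3*m + 1) - 3*m - 1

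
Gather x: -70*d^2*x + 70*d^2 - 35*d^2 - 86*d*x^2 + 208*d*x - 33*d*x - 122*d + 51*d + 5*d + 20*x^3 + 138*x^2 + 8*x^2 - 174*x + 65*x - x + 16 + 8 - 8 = 35*d^2 - 66*d + 20*x^3 + x^2*(146 - 86*d) + x*(-70*d^2 + 175*d - 110) + 16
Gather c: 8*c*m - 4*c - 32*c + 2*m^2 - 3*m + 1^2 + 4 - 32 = c*(8*m - 36) + 2*m^2 - 3*m - 27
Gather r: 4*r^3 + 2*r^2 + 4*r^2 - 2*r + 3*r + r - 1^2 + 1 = 4*r^3 + 6*r^2 + 2*r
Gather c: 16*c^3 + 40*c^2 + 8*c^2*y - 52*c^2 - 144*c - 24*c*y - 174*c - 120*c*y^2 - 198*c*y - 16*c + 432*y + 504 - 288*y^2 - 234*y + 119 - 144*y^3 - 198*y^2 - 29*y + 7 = 16*c^3 + c^2*(8*y - 12) + c*(-120*y^2 - 222*y - 334) - 144*y^3 - 486*y^2 + 169*y + 630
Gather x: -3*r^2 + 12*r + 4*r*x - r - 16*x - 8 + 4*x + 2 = -3*r^2 + 11*r + x*(4*r - 12) - 6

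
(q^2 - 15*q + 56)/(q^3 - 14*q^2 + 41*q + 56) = 1/(q + 1)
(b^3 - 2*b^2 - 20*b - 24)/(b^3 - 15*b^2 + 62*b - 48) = (b^2 + 4*b + 4)/(b^2 - 9*b + 8)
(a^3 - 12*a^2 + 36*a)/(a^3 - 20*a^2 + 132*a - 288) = a/(a - 8)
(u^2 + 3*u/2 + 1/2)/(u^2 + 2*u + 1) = (u + 1/2)/(u + 1)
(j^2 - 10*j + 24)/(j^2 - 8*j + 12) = (j - 4)/(j - 2)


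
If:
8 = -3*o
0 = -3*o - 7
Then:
No Solution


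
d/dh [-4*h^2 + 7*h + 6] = 7 - 8*h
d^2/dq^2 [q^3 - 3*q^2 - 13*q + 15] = 6*q - 6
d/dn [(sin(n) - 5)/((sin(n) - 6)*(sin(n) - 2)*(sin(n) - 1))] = 2*(-sin(n)^3 + 12*sin(n)^2 - 45*sin(n) + 44)*cos(n)/((sin(n) - 6)^2*(sin(n) - 2)^2*(sin(n) - 1)^2)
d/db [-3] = 0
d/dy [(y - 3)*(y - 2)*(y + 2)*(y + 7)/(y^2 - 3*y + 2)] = (2*y^3 + 3*y^2 - 12*y + 55)/(y^2 - 2*y + 1)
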